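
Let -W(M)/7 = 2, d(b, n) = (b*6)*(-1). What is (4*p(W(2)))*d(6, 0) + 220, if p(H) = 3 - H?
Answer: -2228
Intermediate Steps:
d(b, n) = -6*b (d(b, n) = (6*b)*(-1) = -6*b)
W(M) = -14 (W(M) = -7*2 = -14)
(4*p(W(2)))*d(6, 0) + 220 = (4*(3 - 1*(-14)))*(-6*6) + 220 = (4*(3 + 14))*(-36) + 220 = (4*17)*(-36) + 220 = 68*(-36) + 220 = -2448 + 220 = -2228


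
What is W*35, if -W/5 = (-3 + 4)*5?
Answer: -875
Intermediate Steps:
W = -25 (W = -5*(-3 + 4)*5 = -5*5 = -25)
W*35 = -25*35 = -875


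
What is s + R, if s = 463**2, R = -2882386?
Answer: -2668017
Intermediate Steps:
s = 214369
s + R = 214369 - 2882386 = -2668017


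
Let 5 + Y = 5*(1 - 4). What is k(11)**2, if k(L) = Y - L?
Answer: 961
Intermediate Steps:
Y = -20 (Y = -5 + 5*(1 - 4) = -5 + 5*(-3) = -5 - 15 = -20)
k(L) = -20 - L
k(11)**2 = (-20 - 1*11)**2 = (-20 - 11)**2 = (-31)**2 = 961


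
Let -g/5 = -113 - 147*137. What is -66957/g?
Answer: -66957/101260 ≈ -0.66124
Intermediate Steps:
g = 101260 (g = -5*(-113 - 147*137) = -5*(-113 - 20139) = -5*(-20252) = 101260)
-66957/g = -66957/101260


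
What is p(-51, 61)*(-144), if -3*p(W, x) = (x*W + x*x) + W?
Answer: 26832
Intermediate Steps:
p(W, x) = -W/3 - x²/3 - W*x/3 (p(W, x) = -((x*W + x*x) + W)/3 = -((W*x + x²) + W)/3 = -((x² + W*x) + W)/3 = -(W + x² + W*x)/3 = -W/3 - x²/3 - W*x/3)
p(-51, 61)*(-144) = (-⅓*(-51) - ⅓*61² - ⅓*(-51)*61)*(-144) = (17 - ⅓*3721 + 1037)*(-144) = (17 - 3721/3 + 1037)*(-144) = -559/3*(-144) = 26832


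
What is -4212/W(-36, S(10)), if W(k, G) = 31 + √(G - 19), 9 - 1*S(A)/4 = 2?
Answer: -2106/17 ≈ -123.88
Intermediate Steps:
S(A) = 28 (S(A) = 36 - 4*2 = 36 - 8 = 28)
W(k, G) = 31 + √(-19 + G)
-4212/W(-36, S(10)) = -4212/(31 + √(-19 + 28)) = -4212/(31 + √9) = -4212/(31 + 3) = -4212/34 = -4212*1/34 = -2106/17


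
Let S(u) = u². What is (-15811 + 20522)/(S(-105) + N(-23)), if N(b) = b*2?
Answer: 4711/10979 ≈ 0.42909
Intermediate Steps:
N(b) = 2*b
(-15811 + 20522)/(S(-105) + N(-23)) = (-15811 + 20522)/((-105)² + 2*(-23)) = 4711/(11025 - 46) = 4711/10979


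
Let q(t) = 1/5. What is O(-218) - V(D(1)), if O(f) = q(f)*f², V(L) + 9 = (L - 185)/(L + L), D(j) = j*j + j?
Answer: 191191/20 ≈ 9559.5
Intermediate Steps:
q(t) = ⅕
D(j) = j + j² (D(j) = j² + j = j + j²)
V(L) = -9 + (-185 + L)/(2*L) (V(L) = -9 + (L - 185)/(L + L) = -9 + (-185 + L)/((2*L)) = -9 + (-185 + L)*(1/(2*L)) = -9 + (-185 + L)/(2*L))
O(f) = f²/5
O(-218) - V(D(1)) = (⅕)*(-218)² - (-185 - 17*(1 + 1))/(2*(1*(1 + 1))) = (⅕)*47524 - (-185 - 17*2)/(2*(1*2)) = 47524/5 - (-185 - 17*2)/(2*2) = 47524/5 - (-185 - 34)/(2*2) = 47524/5 - (-219)/(2*2) = 47524/5 - 1*(-219/4) = 47524/5 + 219/4 = 191191/20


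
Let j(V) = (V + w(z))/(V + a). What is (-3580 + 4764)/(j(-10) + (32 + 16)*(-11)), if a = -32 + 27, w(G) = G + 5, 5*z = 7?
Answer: -14800/6597 ≈ -2.2434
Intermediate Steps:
z = 7/5 (z = (1/5)*7 = 7/5 ≈ 1.4000)
w(G) = 5 + G
a = -5
j(V) = (32/5 + V)/(-5 + V) (j(V) = (V + (5 + 7/5))/(V - 5) = (V + 32/5)/(-5 + V) = (32/5 + V)/(-5 + V))
(-3580 + 4764)/(j(-10) + (32 + 16)*(-11)) = (-3580 + 4764)/((32/5 - 10)/(-5 - 10) + (32 + 16)*(-11)) = 1184/(-18/5/(-15) + 48*(-11)) = 1184/(-1/15*(-18/5) - 528) = 1184/(6/25 - 528) = 1184/(-13194/25) = 1184*(-25/13194) = -14800/6597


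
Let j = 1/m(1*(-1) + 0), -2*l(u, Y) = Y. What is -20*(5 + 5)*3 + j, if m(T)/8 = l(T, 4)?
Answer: -9601/16 ≈ -600.06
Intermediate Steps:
l(u, Y) = -Y/2
m(T) = -16 (m(T) = 8*(-½*4) = 8*(-2) = -16)
j = -1/16 (j = 1/(-16) = -1/16 ≈ -0.062500)
-20*(5 + 5)*3 + j = -20*(5 + 5)*3 - 1/16 = -200*3 - 1/16 = -20*30 - 1/16 = -600 - 1/16 = -9601/16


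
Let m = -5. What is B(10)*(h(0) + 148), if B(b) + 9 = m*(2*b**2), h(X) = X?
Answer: -149332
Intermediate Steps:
B(b) = -9 - 10*b**2
B(10)*(h(0) + 148) = (-9 - 10*10**2)*(0 + 148) = (-9 - 10*100)*148 = (-9 - 1000)*148 = -1009*148 = -149332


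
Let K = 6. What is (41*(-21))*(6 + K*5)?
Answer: -30996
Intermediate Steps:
(41*(-21))*(6 + K*5) = (41*(-21))*(6 + 6*5) = -861*(6 + 30) = -861*36 = -30996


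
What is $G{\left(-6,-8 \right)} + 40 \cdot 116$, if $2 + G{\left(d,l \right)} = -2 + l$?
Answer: $4628$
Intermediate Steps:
$G{\left(d,l \right)} = -4 + l$ ($G{\left(d,l \right)} = -2 + \left(-2 + l\right) = -4 + l$)
$G{\left(-6,-8 \right)} + 40 \cdot 116 = \left(-4 - 8\right) + 40 \cdot 116 = -12 + 4640 = 4628$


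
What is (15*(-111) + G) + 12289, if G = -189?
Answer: 10435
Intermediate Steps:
(15*(-111) + G) + 12289 = (15*(-111) - 189) + 12289 = (-1665 - 189) + 12289 = -1854 + 12289 = 10435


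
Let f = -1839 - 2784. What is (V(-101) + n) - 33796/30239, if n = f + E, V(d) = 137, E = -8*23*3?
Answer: -152377878/30239 ≈ -5039.1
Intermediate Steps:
f = -4623
E = -552 (E = -184*3 = -552)
n = -5175 (n = -4623 - 552 = -5175)
(V(-101) + n) - 33796/30239 = (137 - 5175) - 33796/30239 = -5038 - 33796*1/30239 = -5038 - 33796/30239 = -152377878/30239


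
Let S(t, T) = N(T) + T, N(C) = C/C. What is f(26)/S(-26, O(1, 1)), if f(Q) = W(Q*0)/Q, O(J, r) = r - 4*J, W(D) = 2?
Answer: -1/26 ≈ -0.038462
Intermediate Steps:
N(C) = 1
f(Q) = 2/Q
S(t, T) = 1 + T
f(26)/S(-26, O(1, 1)) = (2/26)/(1 + (1 - 4*1)) = (2*(1/26))/(1 + (1 - 4)) = 1/(13*(1 - 3)) = (1/13)/(-2) = (1/13)*(-½) = -1/26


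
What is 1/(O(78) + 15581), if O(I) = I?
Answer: 1/15659 ≈ 6.3861e-5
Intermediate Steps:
1/(O(78) + 15581) = 1/(78 + 15581) = 1/15659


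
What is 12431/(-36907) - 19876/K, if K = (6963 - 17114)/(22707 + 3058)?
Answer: 18900138214899/374642957 ≈ 50448.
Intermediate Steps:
K = -10151/25765 ≈ -0.39398
12431/(-36907) - 19876/K = 12431/(-36907) - 19876/(-10151/25765) = 12431*(-1/36907) - 19876*(-25765/10151) = -12431/36907 + 512105140/10151 = 18900138214899/374642957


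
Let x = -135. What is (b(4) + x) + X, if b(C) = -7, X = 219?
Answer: 77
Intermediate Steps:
(b(4) + x) + X = (-7 - 135) + 219 = -142 + 219 = 77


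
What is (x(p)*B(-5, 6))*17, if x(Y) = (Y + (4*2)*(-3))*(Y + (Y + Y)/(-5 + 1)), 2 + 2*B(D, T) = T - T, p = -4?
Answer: -952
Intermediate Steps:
B(D, T) = -1 (B(D, T) = -1 + (T - T)/2 = -1 + (½)*0 = -1 + 0 = -1)
x(Y) = Y*(-24 + Y)/2 (x(Y) = (Y + 8*(-3))*(Y + (2*Y)/(-4)) = (Y - 24)*(Y + (2*Y)*(-¼)) = (-24 + Y)*(Y - Y/2) = (-24 + Y)*(Y/2) = Y*(-24 + Y)/2)
(x(p)*B(-5, 6))*17 = (((½)*(-4)*(-24 - 4))*(-1))*17 = (((½)*(-4)*(-28))*(-1))*17 = (56*(-1))*17 = -56*17 = -952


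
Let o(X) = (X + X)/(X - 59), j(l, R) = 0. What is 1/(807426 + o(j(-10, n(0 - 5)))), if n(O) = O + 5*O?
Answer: 1/807426 ≈ 1.2385e-6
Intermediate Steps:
n(O) = 6*O
o(X) = 2*X/(-59 + X) (o(X) = (2*X)/(-59 + X) = 2*X/(-59 + X))
1/(807426 + o(j(-10, n(0 - 5)))) = 1/(807426 + 2*0/(-59 + 0)) = 1/(807426 + 2*0/(-59)) = 1/(807426 + 2*0*(-1/59)) = 1/(807426 + 0) = 1/807426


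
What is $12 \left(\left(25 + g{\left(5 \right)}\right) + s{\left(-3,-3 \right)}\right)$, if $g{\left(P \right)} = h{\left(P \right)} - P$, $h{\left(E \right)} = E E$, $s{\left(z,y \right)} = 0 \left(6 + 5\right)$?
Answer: $540$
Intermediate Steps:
$s{\left(z,y \right)} = 0$ ($s{\left(z,y \right)} = 0 \cdot 11 = 0$)
$h{\left(E \right)} = E^{2}$
$g{\left(P \right)} = P^{2} - P$
$12 \left(\left(25 + g{\left(5 \right)}\right) + s{\left(-3,-3 \right)}\right) = 12 \left(\left(25 + 5 \left(-1 + 5\right)\right) + 0\right) = 12 \left(\left(25 + 5 \cdot 4\right) + 0\right) = 12 \left(\left(25 + 20\right) + 0\right) = 12 \left(45 + 0\right) = 12 \cdot 45 = 540$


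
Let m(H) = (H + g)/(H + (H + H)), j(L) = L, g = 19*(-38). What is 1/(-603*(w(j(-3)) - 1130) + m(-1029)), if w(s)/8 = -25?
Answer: 3087/2475744881 ≈ 1.2469e-6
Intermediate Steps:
g = -722
w(s) = -200 (w(s) = 8*(-25) = -200)
m(H) = (-722 + H)/(3*H) (m(H) = (H - 722)/(H + (H + H)) = (-722 + H)/(H + 2*H) = (-722 + H)/((3*H)) = (-722 + H)*(1/(3*H)) = (-722 + H)/(3*H))
1/(-603*(w(j(-3)) - 1130) + m(-1029)) = 1/(-603*(-200 - 1130) + (1/3)*(-722 - 1029)/(-1029)) = 1/(-603*(-1330) + (1/3)*(-1/1029)*(-1751)) = 1/(801990 + 1751/3087) = 1/(2475744881/3087) = 3087/2475744881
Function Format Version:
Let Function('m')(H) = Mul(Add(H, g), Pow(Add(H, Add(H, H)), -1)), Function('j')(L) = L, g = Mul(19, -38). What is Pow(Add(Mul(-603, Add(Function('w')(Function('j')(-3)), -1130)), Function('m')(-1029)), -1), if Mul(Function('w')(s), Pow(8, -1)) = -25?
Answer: Rational(3087, 2475744881) ≈ 1.2469e-6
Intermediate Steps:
g = -722
Function('w')(s) = -200 (Function('w')(s) = Mul(8, -25) = -200)
Function('m')(H) = Mul(Rational(1, 3), Pow(H, -1), Add(-722, H)) (Function('m')(H) = Mul(Add(H, -722), Pow(Add(H, Add(H, H)), -1)) = Mul(Add(-722, H), Pow(Add(H, Mul(2, H)), -1)) = Mul(Add(-722, H), Pow(Mul(3, H), -1)) = Mul(Add(-722, H), Mul(Rational(1, 3), Pow(H, -1))) = Mul(Rational(1, 3), Pow(H, -1), Add(-722, H)))
Pow(Add(Mul(-603, Add(Function('w')(Function('j')(-3)), -1130)), Function('m')(-1029)), -1) = Pow(Add(Mul(-603, Add(-200, -1130)), Mul(Rational(1, 3), Pow(-1029, -1), Add(-722, -1029))), -1) = Pow(Add(Mul(-603, -1330), Mul(Rational(1, 3), Rational(-1, 1029), -1751)), -1) = Pow(Add(801990, Rational(1751, 3087)), -1) = Pow(Rational(2475744881, 3087), -1) = Rational(3087, 2475744881)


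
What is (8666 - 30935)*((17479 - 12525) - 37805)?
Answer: 731558919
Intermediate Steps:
(8666 - 30935)*((17479 - 12525) - 37805) = -22269*(4954 - 37805) = -22269*(-32851) = 731558919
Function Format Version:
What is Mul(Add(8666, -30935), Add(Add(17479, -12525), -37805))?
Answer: 731558919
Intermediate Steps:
Mul(Add(8666, -30935), Add(Add(17479, -12525), -37805)) = Mul(-22269, Add(4954, -37805)) = Mul(-22269, -32851) = 731558919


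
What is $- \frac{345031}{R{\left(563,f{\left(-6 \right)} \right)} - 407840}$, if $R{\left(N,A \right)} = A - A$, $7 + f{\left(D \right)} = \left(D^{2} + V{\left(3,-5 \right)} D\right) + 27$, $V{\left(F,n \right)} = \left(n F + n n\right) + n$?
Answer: $\frac{345031}{407840} \approx 0.846$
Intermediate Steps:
$V{\left(F,n \right)} = n + n^{2} + F n$ ($V{\left(F,n \right)} = \left(F n + n^{2}\right) + n = \left(n^{2} + F n\right) + n = n + n^{2} + F n$)
$f{\left(D \right)} = 20 + D^{2} + 5 D$ ($f{\left(D \right)} = -7 + \left(\left(D^{2} + - 5 \left(1 + 3 - 5\right) D\right) + 27\right) = -7 + \left(\left(D^{2} + \left(-5\right) \left(-1\right) D\right) + 27\right) = -7 + \left(\left(D^{2} + 5 D\right) + 27\right) = -7 + \left(27 + D^{2} + 5 D\right) = 20 + D^{2} + 5 D$)
$R{\left(N,A \right)} = 0$
$- \frac{345031}{R{\left(563,f{\left(-6 \right)} \right)} - 407840} = - \frac{345031}{0 - 407840} = - \frac{345031}{-407840} = \left(-345031\right) \left(- \frac{1}{407840}\right) = \frac{345031}{407840}$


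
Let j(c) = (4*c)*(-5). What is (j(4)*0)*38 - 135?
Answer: -135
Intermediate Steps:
j(c) = -20*c
(j(4)*0)*38 - 135 = (-20*4*0)*38 - 135 = -80*0*38 - 135 = 0*38 - 135 = 0 - 135 = -135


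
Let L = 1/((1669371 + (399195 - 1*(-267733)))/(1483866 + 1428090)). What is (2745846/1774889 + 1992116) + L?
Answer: 8260662017853362914/4146671395811 ≈ 1.9921e+6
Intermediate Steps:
L = 2911956/2336299 (L = 1/((1669371 + (399195 + 267733))/2911956) = 1/((1669371 + 666928)*(1/2911956)) = 1/(2336299*(1/2911956)) = 1/(2336299/2911956) = 2911956/2336299 ≈ 1.2464)
(2745846/1774889 + 1992116) + L = (2745846/1774889 + 1992116) + 2911956/2336299 = 3535787520970/1774889 + 2911956/2336299 = 8260662017853362914/4146671395811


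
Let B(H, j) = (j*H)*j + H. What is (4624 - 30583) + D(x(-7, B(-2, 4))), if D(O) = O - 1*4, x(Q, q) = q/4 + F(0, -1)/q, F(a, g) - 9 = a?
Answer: -441520/17 ≈ -25972.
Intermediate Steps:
F(a, g) = 9 + a
B(H, j) = H + H*j² (B(H, j) = (H*j)*j + H = H*j² + H = H + H*j²)
x(Q, q) = 9/q + q/4 (x(Q, q) = q/4 + (9 + 0)/q = q*(¼) + 9/q = q/4 + 9/q = 9/q + q/4)
D(O) = -4 + O (D(O) = O - 4 = -4 + O)
(4624 - 30583) + D(x(-7, B(-2, 4))) = (4624 - 30583) + (-4 + (9/((-2*(1 + 4²))) + (-2*(1 + 4²))/4)) = -25959 + (-4 + (9/((-2*(1 + 16))) + (-2*(1 + 16))/4)) = -25959 + (-4 + (9/((-2*17)) + (-2*17)/4)) = -25959 + (-4 + (9/(-34) + (¼)*(-34))) = -25959 + (-4 + (9*(-1/34) - 17/2)) = -25959 + (-4 + (-9/34 - 17/2)) = -25959 + (-4 - 149/17) = -25959 - 217/17 = -441520/17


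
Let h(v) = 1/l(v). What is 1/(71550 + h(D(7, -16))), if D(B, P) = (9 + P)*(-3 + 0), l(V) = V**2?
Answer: 441/31553551 ≈ 1.3976e-5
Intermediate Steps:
D(B, P) = -27 - 3*P (D(B, P) = (9 + P)*(-3) = -27 - 3*P)
h(v) = v**(-2) (h(v) = 1/(v**2) = v**(-2))
1/(71550 + h(D(7, -16))) = 1/(71550 + (-27 - 3*(-16))**(-2)) = 1/(71550 + (-27 + 48)**(-2)) = 1/(71550 + 21**(-2)) = 1/(71550 + 1/441) = 1/(31553551/441) = 441/31553551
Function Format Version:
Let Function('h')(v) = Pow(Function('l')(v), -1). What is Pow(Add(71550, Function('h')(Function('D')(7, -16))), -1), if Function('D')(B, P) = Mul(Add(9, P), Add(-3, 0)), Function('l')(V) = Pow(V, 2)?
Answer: Rational(441, 31553551) ≈ 1.3976e-5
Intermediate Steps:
Function('D')(B, P) = Add(-27, Mul(-3, P)) (Function('D')(B, P) = Mul(Add(9, P), -3) = Add(-27, Mul(-3, P)))
Function('h')(v) = Pow(v, -2) (Function('h')(v) = Pow(Pow(v, 2), -1) = Pow(v, -2))
Pow(Add(71550, Function('h')(Function('D')(7, -16))), -1) = Pow(Add(71550, Pow(Add(-27, Mul(-3, -16)), -2)), -1) = Pow(Add(71550, Pow(Add(-27, 48), -2)), -1) = Pow(Add(71550, Pow(21, -2)), -1) = Pow(Add(71550, Rational(1, 441)), -1) = Pow(Rational(31553551, 441), -1) = Rational(441, 31553551)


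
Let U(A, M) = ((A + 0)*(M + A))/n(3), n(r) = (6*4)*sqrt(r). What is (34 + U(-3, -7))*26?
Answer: 884 + 65*sqrt(3)/6 ≈ 902.76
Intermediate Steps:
n(r) = 24*sqrt(r)
U(A, M) = A*sqrt(3)*(A + M)/72 (U(A, M) = ((A + 0)*(M + A))/((24*sqrt(3))) = (A*(A + M))*(sqrt(3)/72) = A*sqrt(3)*(A + M)/72)
(34 + U(-3, -7))*26 = (34 + (1/72)*(-3)*sqrt(3)*(-3 - 7))*26 = (34 + (1/72)*(-3)*sqrt(3)*(-10))*26 = (34 + 5*sqrt(3)/12)*26 = 884 + 65*sqrt(3)/6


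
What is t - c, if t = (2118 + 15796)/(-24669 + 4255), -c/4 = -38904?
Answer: -1588381469/10207 ≈ -1.5562e+5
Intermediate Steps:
c = 155616 (c = -4*(-38904) = 155616)
t = -8957/10207 (t = 17914/(-20414) = 17914*(-1/20414) = -8957/10207 ≈ -0.87753)
t - c = -8957/10207 - 1*155616 = -8957/10207 - 155616 = -1588381469/10207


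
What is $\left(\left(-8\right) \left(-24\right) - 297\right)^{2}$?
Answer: $11025$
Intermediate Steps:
$\left(\left(-8\right) \left(-24\right) - 297\right)^{2} = \left(192 - 297\right)^{2} = \left(-105\right)^{2} = 11025$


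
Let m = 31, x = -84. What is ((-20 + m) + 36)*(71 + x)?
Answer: -611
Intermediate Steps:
((-20 + m) + 36)*(71 + x) = ((-20 + 31) + 36)*(71 - 84) = (11 + 36)*(-13) = 47*(-13) = -611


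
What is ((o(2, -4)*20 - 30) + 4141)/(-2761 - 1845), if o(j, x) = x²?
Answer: -633/658 ≈ -0.96201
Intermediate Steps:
((o(2, -4)*20 - 30) + 4141)/(-2761 - 1845) = (((-4)²*20 - 30) + 4141)/(-2761 - 1845) = ((16*20 - 30) + 4141)/(-4606) = ((320 - 30) + 4141)*(-1/4606) = (290 + 4141)*(-1/4606) = 4431*(-1/4606) = -633/658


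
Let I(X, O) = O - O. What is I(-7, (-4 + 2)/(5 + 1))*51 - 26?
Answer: -26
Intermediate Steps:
I(X, O) = 0
I(-7, (-4 + 2)/(5 + 1))*51 - 26 = 0*51 - 26 = 0 - 26 = -26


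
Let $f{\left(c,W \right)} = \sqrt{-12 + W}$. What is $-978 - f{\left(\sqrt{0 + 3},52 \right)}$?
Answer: $-978 - 2 \sqrt{10} \approx -984.32$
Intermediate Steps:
$-978 - f{\left(\sqrt{0 + 3},52 \right)} = -978 - \sqrt{-12 + 52} = -978 - \sqrt{40} = -978 - 2 \sqrt{10}$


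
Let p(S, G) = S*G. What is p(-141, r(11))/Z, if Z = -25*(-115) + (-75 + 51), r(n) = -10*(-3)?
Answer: -4230/2851 ≈ -1.4837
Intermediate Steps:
r(n) = 30
p(S, G) = G*S
Z = 2851 (Z = 2875 - 24 = 2851)
p(-141, r(11))/Z = (30*(-141))/2851 = -4230*1/2851 = -4230/2851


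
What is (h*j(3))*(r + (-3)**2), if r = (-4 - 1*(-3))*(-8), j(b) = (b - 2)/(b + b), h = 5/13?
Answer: 85/78 ≈ 1.0897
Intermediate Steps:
h = 5/13 (h = 5*(1/13) = 5/13 ≈ 0.38462)
j(b) = (-2 + b)/(2*b) (j(b) = (-2 + b)/((2*b)) = (-2 + b)*(1/(2*b)) = (-2 + b)/(2*b))
r = 8 (r = (-4 + 3)*(-8) = -1*(-8) = 8)
(h*j(3))*(r + (-3)**2) = (5*((1/2)*(-2 + 3)/3)/13)*(8 + (-3)**2) = (5*((1/2)*(1/3)*1)/13)*(8 + 9) = ((5/13)*(1/6))*17 = (5/78)*17 = 85/78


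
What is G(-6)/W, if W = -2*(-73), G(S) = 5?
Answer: 5/146 ≈ 0.034247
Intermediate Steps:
W = 146
G(-6)/W = 5/146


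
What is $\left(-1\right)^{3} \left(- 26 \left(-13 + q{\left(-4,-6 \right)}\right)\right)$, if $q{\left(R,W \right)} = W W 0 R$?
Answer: $-338$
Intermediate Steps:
$q{\left(R,W \right)} = 0$ ($q{\left(R,W \right)} = W 0 R = W 0 = 0$)
$\left(-1\right)^{3} \left(- 26 \left(-13 + q{\left(-4,-6 \right)}\right)\right) = \left(-1\right)^{3} \left(- 26 \left(-13 + 0\right)\right) = - \left(-26\right) \left(-13\right) = \left(-1\right) 338 = -338$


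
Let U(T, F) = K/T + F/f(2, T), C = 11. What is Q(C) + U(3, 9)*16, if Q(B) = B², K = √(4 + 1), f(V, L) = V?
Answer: 193 + 16*√5/3 ≈ 204.93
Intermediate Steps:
K = √5 ≈ 2.2361
U(T, F) = F/2 + √5/T (U(T, F) = √5/T + F/2 = F/2 + √5/T)
Q(C) + U(3, 9)*16 = 11² + ((½)*9 + √5/3)*16 = 121 + (9/2 + √5*(⅓))*16 = 121 + (9/2 + √5/3)*16 = 121 + (72 + 16*√5/3) = 193 + 16*√5/3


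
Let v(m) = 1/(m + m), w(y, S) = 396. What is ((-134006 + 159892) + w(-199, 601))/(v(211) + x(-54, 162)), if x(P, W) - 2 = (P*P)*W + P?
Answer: 11091004/199327481 ≈ 0.055642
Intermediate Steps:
x(P, W) = 2 + P + W*P² (x(P, W) = 2 + ((P*P)*W + P) = 2 + (P²*W + P) = 2 + (W*P² + P) = 2 + (P + W*P²) = 2 + P + W*P²)
v(m) = 1/(2*m)
((-134006 + 159892) + w(-199, 601))/(v(211) + x(-54, 162)) = ((-134006 + 159892) + 396)/((½)/211 + (2 - 54 + 162*(-54)²)) = (25886 + 396)/((½)*(1/211) + (2 - 54 + 162*2916)) = 26282/(1/422 + (2 - 54 + 472392)) = 26282/(1/422 + 472340) = 26282/(199327481/422) = 26282*(422/199327481) = 11091004/199327481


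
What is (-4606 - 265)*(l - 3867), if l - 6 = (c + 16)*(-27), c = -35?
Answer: 16308108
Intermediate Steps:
l = 519 (l = 6 + (-35 + 16)*(-27) = 6 - 19*(-27) = 6 + 513 = 519)
(-4606 - 265)*(l - 3867) = (-4606 - 265)*(519 - 3867) = -4871*(-3348) = 16308108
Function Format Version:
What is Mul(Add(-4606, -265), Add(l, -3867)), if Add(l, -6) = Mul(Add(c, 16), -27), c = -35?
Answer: 16308108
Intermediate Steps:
l = 519 (l = Add(6, Mul(Add(-35, 16), -27)) = Add(6, Mul(-19, -27)) = Add(6, 513) = 519)
Mul(Add(-4606, -265), Add(l, -3867)) = Mul(Add(-4606, -265), Add(519, -3867)) = Mul(-4871, -3348) = 16308108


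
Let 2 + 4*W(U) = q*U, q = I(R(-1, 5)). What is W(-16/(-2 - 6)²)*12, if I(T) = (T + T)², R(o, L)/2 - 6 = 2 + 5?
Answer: -2034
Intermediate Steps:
R(o, L) = 26 (R(o, L) = 12 + 2*(2 + 5) = 12 + 2*7 = 12 + 14 = 26)
I(T) = 4*T² (I(T) = (2*T)² = 4*T²)
q = 2704 (q = 4*26² = 4*676 = 2704)
W(U) = -½ + 676*U (W(U) = -½ + (2704*U)/4 = -½ + 676*U)
W(-16/(-2 - 6)²)*12 = (-½ + 676*(-16/(-2 - 6)²))*12 = (-½ + 676*(-16/((-8)²)))*12 = (-½ + 676*(-16/64))*12 = (-½ + 676*(-16*1/64))*12 = (-½ + 676*(-¼))*12 = (-½ - 169)*12 = -339/2*12 = -2034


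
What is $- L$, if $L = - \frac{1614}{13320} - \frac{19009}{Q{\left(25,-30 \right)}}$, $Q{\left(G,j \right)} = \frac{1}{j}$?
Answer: $- \frac{1265999131}{2220} \approx -5.7027 \cdot 10^{5}$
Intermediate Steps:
$L = \frac{1265999131}{2220}$ ($L = - \frac{1614}{13320} - \frac{19009}{\frac{1}{-30}} = \left(-1614\right) \frac{1}{13320} - \frac{19009}{- \frac{1}{30}} = - \frac{269}{2220} - -570270 = - \frac{269}{2220} + 570270 = \frac{1265999131}{2220} \approx 5.7027 \cdot 10^{5}$)
$- L = \left(-1\right) \frac{1265999131}{2220} = - \frac{1265999131}{2220}$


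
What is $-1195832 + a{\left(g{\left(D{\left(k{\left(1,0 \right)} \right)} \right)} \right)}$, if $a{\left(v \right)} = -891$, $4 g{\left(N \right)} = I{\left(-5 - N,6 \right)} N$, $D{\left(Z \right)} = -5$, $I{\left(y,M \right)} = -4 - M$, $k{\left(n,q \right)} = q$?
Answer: $-1196723$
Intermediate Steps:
$g{\left(N \right)} = - \frac{5 N}{2}$ ($g{\left(N \right)} = \frac{\left(-4 - 6\right) N}{4} = \frac{\left(-10\right) N}{4} = - \frac{5 N}{2}$)
$-1195832 + a{\left(g{\left(D{\left(k{\left(1,0 \right)} \right)} \right)} \right)} = -1195832 - 891 = -1196723$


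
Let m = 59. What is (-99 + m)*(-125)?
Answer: 5000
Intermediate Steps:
(-99 + m)*(-125) = (-99 + 59)*(-125) = -40*(-125) = 5000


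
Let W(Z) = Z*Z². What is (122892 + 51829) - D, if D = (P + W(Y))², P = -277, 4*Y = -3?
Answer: 400417191/4096 ≈ 97758.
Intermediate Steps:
Y = -¾ (Y = (¼)*(-3) = -¾ ≈ -0.75000)
W(Z) = Z³
D = 315240025/4096 (D = (-277 + (-¾)³)² = (-277 - 27/64)² = (-17755/64)² = 315240025/4096 ≈ 76963.)
(122892 + 51829) - D = (122892 + 51829) - 1*315240025/4096 = 174721 - 315240025/4096 = 400417191/4096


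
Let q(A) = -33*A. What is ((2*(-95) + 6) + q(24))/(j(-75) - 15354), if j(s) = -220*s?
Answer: -488/573 ≈ -0.85166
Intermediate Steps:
((2*(-95) + 6) + q(24))/(j(-75) - 15354) = ((2*(-95) + 6) - 33*24)/(-220*(-75) - 15354) = ((-190 + 6) - 792)/(16500 - 15354) = (-184 - 792)/1146 = -976*1/1146 = -488/573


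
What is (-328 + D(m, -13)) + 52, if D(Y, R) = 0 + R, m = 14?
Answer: -289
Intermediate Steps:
D(Y, R) = R
(-328 + D(m, -13)) + 52 = (-328 - 13) + 52 = -341 + 52 = -289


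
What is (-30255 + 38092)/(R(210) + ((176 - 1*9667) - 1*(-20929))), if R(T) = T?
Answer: 7837/11648 ≈ 0.67282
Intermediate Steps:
(-30255 + 38092)/(R(210) + ((176 - 1*9667) - 1*(-20929))) = (-30255 + 38092)/(210 + ((176 - 1*9667) - 1*(-20929))) = 7837/(210 + ((176 - 9667) + 20929)) = 7837/(210 + (-9491 + 20929)) = 7837/(210 + 11438) = 7837/11648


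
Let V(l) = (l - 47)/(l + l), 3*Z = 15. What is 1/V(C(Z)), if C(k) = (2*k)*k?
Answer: 100/3 ≈ 33.333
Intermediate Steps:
Z = 5 (Z = (⅓)*15 = 5)
C(k) = 2*k²
V(l) = (-47 + l)/(2*l) (V(l) = (-47 + l)/((2*l)) = (-47 + l)*(1/(2*l)) = (-47 + l)/(2*l))
1/V(C(Z)) = 1/((-47 + 2*5²)/(2*((2*5²)))) = 1/((-47 + 2*25)/(2*((2*25)))) = 1/((½)*(-47 + 50)/50) = 1/((½)*(1/50)*3) = 1/(3/100) = 100/3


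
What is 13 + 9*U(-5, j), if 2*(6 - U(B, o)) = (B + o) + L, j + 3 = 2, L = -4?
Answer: 112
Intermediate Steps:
j = -1 (j = -3 + 2 = -1)
U(B, o) = 8 - B/2 - o/2 (U(B, o) = 6 - ((B + o) - 4)/2 = 6 - (-4 + B + o)/2 = 6 + (2 - B/2 - o/2) = 8 - B/2 - o/2)
13 + 9*U(-5, j) = 13 + 9*(8 - ½*(-5) - ½*(-1)) = 13 + 9*(8 + 5/2 + ½) = 13 + 9*11 = 13 + 99 = 112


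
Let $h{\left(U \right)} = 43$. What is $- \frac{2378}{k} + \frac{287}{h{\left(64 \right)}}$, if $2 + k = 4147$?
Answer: $\frac{1087361}{178235} \approx 6.1007$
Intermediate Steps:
$k = 4145$ ($k = -2 + 4147 = 4145$)
$- \frac{2378}{k} + \frac{287}{h{\left(64 \right)}} = - \frac{2378}{4145} + \frac{287}{43} = \frac{1087361}{178235}$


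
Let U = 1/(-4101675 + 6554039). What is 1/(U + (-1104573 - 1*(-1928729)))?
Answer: 2452364/2021130504785 ≈ 1.2134e-6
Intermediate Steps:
U = 1/2452364 ≈ 4.0777e-7
1/(U + (-1104573 - 1*(-1928729))) = 1/(1/2452364 + (-1104573 - 1*(-1928729))) = 1/(1/2452364 + (-1104573 + 1928729)) = 1/(1/2452364 + 824156) = 1/(2021130504785/2452364) = 2452364/2021130504785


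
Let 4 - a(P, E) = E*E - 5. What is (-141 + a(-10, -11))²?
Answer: 64009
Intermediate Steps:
a(P, E) = 9 - E² (a(P, E) = 4 - (E*E - 5) = 4 - (E² - 5) = 4 - (-5 + E²) = 4 + (5 - E²) = 9 - E²)
(-141 + a(-10, -11))² = (-141 + (9 - 1*(-11)²))² = (-141 + (9 - 1*121))² = (-141 + (9 - 121))² = (-141 - 112)² = (-253)² = 64009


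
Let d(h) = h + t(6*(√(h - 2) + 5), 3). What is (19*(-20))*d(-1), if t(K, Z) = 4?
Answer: -1140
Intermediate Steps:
d(h) = 4 + h (d(h) = h + 4 = 4 + h)
(19*(-20))*d(-1) = (19*(-20))*(4 - 1) = -380*3 = -1140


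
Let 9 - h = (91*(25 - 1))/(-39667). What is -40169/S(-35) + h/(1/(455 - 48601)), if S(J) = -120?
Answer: -2073616692517/4760040 ≈ -4.3563e+5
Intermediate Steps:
h = 359187/39667 (h = 9 - 91*(25 - 1)/(-39667) = 9 - 91*24*(-1)/39667 = 9 - 2184*(-1)/39667 = 9 - 1*(-2184/39667) = 9 + 2184/39667 = 359187/39667 ≈ 9.0551)
-40169/S(-35) + h/(1/(455 - 48601)) = -40169/(-120) + 359187/(39667*(1/(455 - 48601))) = -40169*(-1/120) + 359187/(39667*(1/(-48146))) = 40169/120 + 359187/(39667*(-1/48146)) = 40169/120 + (359187/39667)*(-48146) = 40169/120 - 17293417302/39667 = -2073616692517/4760040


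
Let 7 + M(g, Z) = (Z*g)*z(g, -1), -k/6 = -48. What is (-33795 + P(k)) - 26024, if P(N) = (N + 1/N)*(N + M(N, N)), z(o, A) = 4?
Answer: 27525239993/288 ≈ 9.5574e+7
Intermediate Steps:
k = 288 (k = -6*(-48) = 288)
M(g, Z) = -7 + 4*Z*g (M(g, Z) = -7 + (Z*g)*4 = -7 + 4*Z*g)
P(N) = (N + 1/N)*(-7 + N + 4*N²) (P(N) = (N + 1/N)*(N + (-7 + 4*N*N)) = (N + 1/N)*(N + (-7 + 4*N²)) = (N + 1/N)*(-7 + N + 4*N²))
(-33795 + P(k)) - 26024 = (-33795 + (1 + 288² - 7/288 - 3*288 + 4*288³)) - 26024 = (-33795 + (1 + 82944 - 7*1/288 - 864 + 4*23887872)) - 26024 = (-33795 + (1 + 82944 - 7/288 - 864 + 95551488)) - 26024 = (-33795 + 27542467865/288) - 26024 = 27532734905/288 - 26024 = 27525239993/288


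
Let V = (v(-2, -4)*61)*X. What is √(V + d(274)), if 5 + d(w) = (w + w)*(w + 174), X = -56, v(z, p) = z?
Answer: √252331 ≈ 502.33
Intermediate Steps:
d(w) = -5 + 2*w*(174 + w) (d(w) = -5 + (w + w)*(w + 174) = -5 + (2*w)*(174 + w) = -5 + 2*w*(174 + w))
V = 6832 (V = -2*61*(-56) = -122*(-56) = 6832)
√(V + d(274)) = √(6832 + (-5 + 2*274² + 348*274)) = √(6832 + (-5 + 2*75076 + 95352)) = √(6832 + (-5 + 150152 + 95352)) = √(6832 + 245499) = √252331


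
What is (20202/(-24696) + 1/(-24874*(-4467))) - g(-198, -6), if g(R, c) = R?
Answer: 715704274199/3629663828 ≈ 197.18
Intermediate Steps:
(20202/(-24696) + 1/(-24874*(-4467))) - g(-198, -6) = (20202/(-24696) + 1/(-24874*(-4467))) - 1*(-198) = (20202*(-1/24696) - 1/24874*(-1/4467)) + 198 = (-481/588 + 1/111112158) + 198 = -2969163745/3629663828 + 198 = 715704274199/3629663828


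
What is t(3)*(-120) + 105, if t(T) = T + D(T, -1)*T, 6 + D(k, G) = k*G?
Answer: 2985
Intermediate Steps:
D(k, G) = -6 + G*k (D(k, G) = -6 + k*G = -6 + G*k)
t(T) = T + T*(-6 - T) (t(T) = T + (-6 - T)*T = T + T*(-6 - T))
t(3)*(-120) + 105 = -1*3*(5 + 3)*(-120) + 105 = -1*3*8*(-120) + 105 = -24*(-120) + 105 = 2880 + 105 = 2985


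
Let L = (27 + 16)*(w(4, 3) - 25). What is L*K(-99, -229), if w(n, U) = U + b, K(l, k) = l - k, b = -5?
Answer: -150930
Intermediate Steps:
w(n, U) = -5 + U (w(n, U) = U - 5 = -5 + U)
L = -1161 (L = (27 + 16)*((-5 + 3) - 25) = 43*(-2 - 25) = 43*(-27) = -1161)
L*K(-99, -229) = -1161*(-99 - 1*(-229)) = -1161*(-99 + 229) = -1161*130 = -150930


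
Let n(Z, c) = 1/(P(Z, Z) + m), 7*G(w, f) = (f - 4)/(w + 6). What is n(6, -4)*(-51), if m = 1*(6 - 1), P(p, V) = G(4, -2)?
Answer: -1785/172 ≈ -10.378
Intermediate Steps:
G(w, f) = (-4 + f)/(7*(6 + w)) (G(w, f) = ((f - 4)/(w + 6))/7 = ((-4 + f)/(6 + w))/7 = (-4 + f)/(7*(6 + w)))
P(p, V) = -3/35 (P(p, V) = (-4 - 2)/(7*(6 + 4)) = (⅐)*(-6)/10 = (⅐)*(⅒)*(-6) = -3/35)
m = 5 (m = 1*5 = 5)
n(Z, c) = 35/172 (n(Z, c) = 1/(-3/35 + 5) = 1/(172/35) = 35/172)
n(6, -4)*(-51) = (35/172)*(-51) = -1785/172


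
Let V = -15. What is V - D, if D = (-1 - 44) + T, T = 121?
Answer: -91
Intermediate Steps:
D = 76 (D = (-1 - 44) + 121 = -45 + 121 = 76)
V - D = -15 - 1*76 = -15 - 76 = -91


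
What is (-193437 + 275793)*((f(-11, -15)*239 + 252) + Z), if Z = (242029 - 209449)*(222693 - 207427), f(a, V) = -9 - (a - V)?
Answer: 40960862229300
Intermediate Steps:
f(a, V) = -9 + V - a (f(a, V) = -9 + (V - a) = -9 + V - a)
Z = 497366280 (Z = 32580*15266 = 497366280)
(-193437 + 275793)*((f(-11, -15)*239 + 252) + Z) = (-193437 + 275793)*(((-9 - 15 - 1*(-11))*239 + 252) + 497366280) = 82356*(((-9 - 15 + 11)*239 + 252) + 497366280) = 82356*((-13*239 + 252) + 497366280) = 82356*((-3107 + 252) + 497366280) = 82356*(-2855 + 497366280) = 82356*497363425 = 40960862229300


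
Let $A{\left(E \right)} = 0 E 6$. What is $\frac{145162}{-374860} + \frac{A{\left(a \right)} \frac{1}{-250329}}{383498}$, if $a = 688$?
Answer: $- \frac{72581}{187430} \approx -0.38724$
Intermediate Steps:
$A{\left(E \right)} = 0$ ($A{\left(E \right)} = 0 \cdot 6 = 0$)
$\frac{145162}{-374860} + \frac{A{\left(a \right)} \frac{1}{-250329}}{383498} = \frac{145162}{-374860} + \frac{0 \frac{1}{-250329}}{383498} = 145162 \left(- \frac{1}{374860}\right) + 0 \left(- \frac{1}{250329}\right) \frac{1}{383498} = - \frac{72581}{187430} + 0 \cdot \frac{1}{383498} = - \frac{72581}{187430} + 0 = - \frac{72581}{187430}$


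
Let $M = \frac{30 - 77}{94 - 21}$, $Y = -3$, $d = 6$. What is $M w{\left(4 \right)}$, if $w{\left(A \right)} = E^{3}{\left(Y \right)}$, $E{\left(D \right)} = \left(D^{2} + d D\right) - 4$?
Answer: $\frac{103259}{73} \approx 1414.5$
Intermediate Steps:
$E{\left(D \right)} = -4 + D^{2} + 6 D$ ($E{\left(D \right)} = \left(D^{2} + 6 D\right) - 4 = -4 + D^{2} + 6 D$)
$w{\left(A \right)} = -2197$ ($w{\left(A \right)} = \left(-4 + \left(-3\right)^{2} + 6 \left(-3\right)\right)^{3} = \left(-4 + 9 - 18\right)^{3} = \left(-13\right)^{3} = -2197$)
$M = - \frac{47}{73} \approx -0.64384$
$M w{\left(4 \right)} = \left(- \frac{47}{73}\right) \left(-2197\right) = \frac{103259}{73}$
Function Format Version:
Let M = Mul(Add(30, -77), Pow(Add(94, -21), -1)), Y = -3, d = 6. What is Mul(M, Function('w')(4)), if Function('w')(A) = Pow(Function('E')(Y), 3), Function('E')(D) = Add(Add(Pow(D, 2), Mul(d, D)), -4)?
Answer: Rational(103259, 73) ≈ 1414.5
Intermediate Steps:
Function('E')(D) = Add(-4, Pow(D, 2), Mul(6, D)) (Function('E')(D) = Add(Add(Pow(D, 2), Mul(6, D)), -4) = Add(-4, Pow(D, 2), Mul(6, D)))
Function('w')(A) = -2197 (Function('w')(A) = Pow(Add(-4, Pow(-3, 2), Mul(6, -3)), 3) = Pow(Add(-4, 9, -18), 3) = Pow(-13, 3) = -2197)
M = Rational(-47, 73) (M = Mul(-47, Pow(73, -1)) = Mul(-47, Rational(1, 73)) = Rational(-47, 73) ≈ -0.64384)
Mul(M, Function('w')(4)) = Mul(Rational(-47, 73), -2197) = Rational(103259, 73)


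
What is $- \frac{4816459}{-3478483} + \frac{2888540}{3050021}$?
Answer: $\frac{24738038380459}{10609446198143} \approx 2.3317$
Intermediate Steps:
$- \frac{4816459}{-3478483} + \frac{2888540}{3050021} = \left(-4816459\right) \left(- \frac{1}{3478483}\right) + 2888540 \cdot \frac{1}{3050021} = \frac{4816459}{3478483} + \frac{2888540}{3050021} = \frac{24738038380459}{10609446198143}$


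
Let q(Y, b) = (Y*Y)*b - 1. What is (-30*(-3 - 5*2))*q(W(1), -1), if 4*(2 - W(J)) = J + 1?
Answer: -2535/2 ≈ -1267.5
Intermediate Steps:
W(J) = 7/4 - J/4 (W(J) = 2 - (J + 1)/4 = 2 - (1 + J)/4 = 2 + (-1/4 - J/4) = 7/4 - J/4)
q(Y, b) = -1 + b*Y**2 (q(Y, b) = Y**2*b - 1 = b*Y**2 - 1 = -1 + b*Y**2)
(-30*(-3 - 5*2))*q(W(1), -1) = (-30*(-3 - 5*2))*(-1 - (7/4 - 1/4*1)**2) = (-30*(-3 - 10))*(-1 - (7/4 - 1/4)**2) = (-30*(-13))*(-1 - (3/2)**2) = 390*(-1 - 1*9/4) = 390*(-1 - 9/4) = 390*(-13/4) = -2535/2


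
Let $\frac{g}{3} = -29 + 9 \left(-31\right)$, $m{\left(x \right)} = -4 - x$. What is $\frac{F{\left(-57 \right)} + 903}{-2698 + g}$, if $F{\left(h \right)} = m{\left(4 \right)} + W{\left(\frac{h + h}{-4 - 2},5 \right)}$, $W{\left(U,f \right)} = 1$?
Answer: $- \frac{448}{1811} \approx -0.24738$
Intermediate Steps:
$F{\left(h \right)} = -7$ ($F{\left(h \right)} = \left(-4 - 4\right) + 1 = -8 + 1 = -7$)
$g = -924$ ($g = 3 \left(-29 + 9 \left(-31\right)\right) = 3 \left(-29 - 279\right) = 3 \left(-308\right) = -924$)
$\frac{F{\left(-57 \right)} + 903}{-2698 + g} = \frac{-7 + 903}{-2698 - 924} = \frac{896}{-3622} = 896 \left(- \frac{1}{3622}\right) = - \frac{448}{1811}$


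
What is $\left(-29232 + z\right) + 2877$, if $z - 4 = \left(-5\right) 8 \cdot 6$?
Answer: $-26591$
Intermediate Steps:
$z = -236$ ($z = 4 + \left(-5\right) 8 \cdot 6 = 4 - 240 = -236$)
$\left(-29232 + z\right) + 2877 = \left(-29232 - 236\right) + 2877 = -29468 + 2877 = -26591$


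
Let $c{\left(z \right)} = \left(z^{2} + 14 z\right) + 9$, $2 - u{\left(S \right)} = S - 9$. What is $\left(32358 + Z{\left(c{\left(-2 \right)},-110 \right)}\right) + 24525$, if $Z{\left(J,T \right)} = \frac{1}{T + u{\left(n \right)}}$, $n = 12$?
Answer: $\frac{6314012}{111} \approx 56883.0$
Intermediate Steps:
$u{\left(S \right)} = 11 - S$ ($u{\left(S \right)} = 2 - \left(S - 9\right) = 2 - \left(-9 + S\right) = 11 - S$)
$c{\left(z \right)} = 9 + z^{2} + 14 z$
$Z{\left(J,T \right)} = \frac{1}{-1 + T}$ ($Z{\left(J,T \right)} = \frac{1}{T + \left(11 - 12\right)} = \frac{1}{T - 1} = \frac{1}{-1 + T}$)
$\left(32358 + Z{\left(c{\left(-2 \right)},-110 \right)}\right) + 24525 = \left(32358 + \frac{1}{-1 - 110}\right) + 24525 = \left(32358 + \frac{1}{-111}\right) + 24525 = \left(32358 - \frac{1}{111}\right) + 24525 = \frac{3591737}{111} + 24525 = \frac{6314012}{111}$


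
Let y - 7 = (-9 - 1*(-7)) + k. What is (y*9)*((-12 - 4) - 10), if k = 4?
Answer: -2106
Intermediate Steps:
y = 9 (y = 7 + ((-9 - 1*(-7)) + 4) = 7 + ((-9 + 7) + 4) = 7 + (-2 + 4) = 7 + 2 = 9)
(y*9)*((-12 - 4) - 10) = (9*9)*((-12 - 4) - 10) = 81*(-16 - 10) = 81*(-26) = -2106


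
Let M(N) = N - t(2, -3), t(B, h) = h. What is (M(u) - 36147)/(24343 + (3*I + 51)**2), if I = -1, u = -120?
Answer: -36264/26647 ≈ -1.3609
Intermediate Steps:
M(N) = 3 + N (M(N) = N - 1*(-3) = N + 3 = 3 + N)
(M(u) - 36147)/(24343 + (3*I + 51)**2) = ((3 - 120) - 36147)/(24343 + (3*(-1) + 51)**2) = (-117 - 36147)/(24343 + (-3 + 51)**2) = -36264/(24343 + 48**2) = -36264/(24343 + 2304) = -36264/26647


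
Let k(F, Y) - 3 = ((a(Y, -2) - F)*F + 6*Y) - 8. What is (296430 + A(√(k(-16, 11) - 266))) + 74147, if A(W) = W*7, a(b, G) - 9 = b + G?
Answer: 370577 + 7*I*√749 ≈ 3.7058e+5 + 191.57*I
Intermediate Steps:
a(b, G) = 9 + G + b (a(b, G) = 9 + (b + G) = 9 + (G + b) = 9 + G + b)
k(F, Y) = -5 + 6*Y + F*(7 + Y - F) (k(F, Y) = 3 + ((((9 - 2 + Y) - F)*F + 6*Y) - 8) = 3 + ((((7 + Y) - F)*F + 6*Y) - 8) = 3 + (((7 + Y - F)*F + 6*Y) - 8) = 3 + ((F*(7 + Y - F) + 6*Y) - 8) = 3 + ((6*Y + F*(7 + Y - F)) - 8) = 3 + (-8 + 6*Y + F*(7 + Y - F)) = -5 + 6*Y + F*(7 + Y - F))
A(W) = 7*W
(296430 + A(√(k(-16, 11) - 266))) + 74147 = (296430 + 7*√((-5 - 1*(-16)² + 6*11 - 16*(7 + 11)) - 266)) + 74147 = (296430 + 7*√((-5 - 1*256 + 66 - 16*18) - 266)) + 74147 = (296430 + 7*√((-5 - 256 + 66 - 288) - 266)) + 74147 = (296430 + 7*√(-483 - 266)) + 74147 = (296430 + 7*√(-749)) + 74147 = (296430 + 7*(I*√749)) + 74147 = (296430 + 7*I*√749) + 74147 = 370577 + 7*I*√749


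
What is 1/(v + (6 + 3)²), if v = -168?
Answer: -1/87 ≈ -0.011494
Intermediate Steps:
1/(v + (6 + 3)²) = 1/(-168 + (6 + 3)²) = 1/(-168 + 9²) = 1/(-168 + 81) = 1/(-87) = -1/87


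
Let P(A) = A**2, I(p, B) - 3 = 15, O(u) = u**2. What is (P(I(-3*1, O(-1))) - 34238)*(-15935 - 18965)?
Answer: 1183598600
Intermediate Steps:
I(p, B) = 18 (I(p, B) = 3 + 15 = 18)
(P(I(-3*1, O(-1))) - 34238)*(-15935 - 18965) = (18**2 - 34238)*(-15935 - 18965) = (324 - 34238)*(-34900) = -33914*(-34900) = 1183598600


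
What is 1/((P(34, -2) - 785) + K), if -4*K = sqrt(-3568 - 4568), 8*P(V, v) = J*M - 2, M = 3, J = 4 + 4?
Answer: -4172/3266259 + 8*I*sqrt(226)/3266259 ≈ -0.0012773 + 3.6821e-5*I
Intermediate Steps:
J = 8
P(V, v) = 11/4 (P(V, v) = (8*3 - 2)/8 = (24 - 2)/8 = (1/8)*22 = 11/4)
K = -3*I*sqrt(226)/2 (K = -sqrt(-3568 - 4568)/4 = -3*I*sqrt(226)/2 ≈ -22.55*I)
1/((P(34, -2) - 785) + K) = 1/((11/4 - 785) - 3*I*sqrt(226)/2) = 1/(-3129/4 - 3*I*sqrt(226)/2)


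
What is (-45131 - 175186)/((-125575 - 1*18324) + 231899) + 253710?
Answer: 22326259683/88000 ≈ 2.5371e+5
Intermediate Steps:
(-45131 - 175186)/((-125575 - 1*18324) + 231899) + 253710 = -220317/((-125575 - 18324) + 231899) + 253710 = -220317/(-143899 + 231899) + 253710 = -220317/88000 + 253710 = 22326259683/88000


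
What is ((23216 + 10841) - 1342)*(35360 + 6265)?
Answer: 1361761875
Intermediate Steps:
((23216 + 10841) - 1342)*(35360 + 6265) = (34057 - 1342)*41625 = 32715*41625 = 1361761875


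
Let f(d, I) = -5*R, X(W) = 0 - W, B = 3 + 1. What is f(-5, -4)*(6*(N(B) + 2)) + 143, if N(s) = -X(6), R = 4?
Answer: -817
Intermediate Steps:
B = 4
X(W) = -W
N(s) = 6 (N(s) = -(-1)*6 = -1*(-6) = 6)
f(d, I) = -20 (f(d, I) = -5*4 = -20)
f(-5, -4)*(6*(N(B) + 2)) + 143 = -120*(6 + 2) + 143 = -120*8 + 143 = -20*48 + 143 = -960 + 143 = -817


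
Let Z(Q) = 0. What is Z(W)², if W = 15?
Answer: 0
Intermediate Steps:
Z(W)² = 0² = 0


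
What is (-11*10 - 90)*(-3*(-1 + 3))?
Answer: 1200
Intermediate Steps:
(-11*10 - 90)*(-3*(-1 + 3)) = (-110 - 90)*(-3*2) = -200*(-6) = 1200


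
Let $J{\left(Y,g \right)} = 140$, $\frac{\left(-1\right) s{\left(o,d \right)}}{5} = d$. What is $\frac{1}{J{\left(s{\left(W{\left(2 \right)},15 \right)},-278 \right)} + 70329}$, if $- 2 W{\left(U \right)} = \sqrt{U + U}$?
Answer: $\frac{1}{70469} \approx 1.4191 \cdot 10^{-5}$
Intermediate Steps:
$W{\left(U \right)} = - \frac{\sqrt{2} \sqrt{U}}{2}$ ($W{\left(U \right)} = - \frac{\sqrt{U + U}}{2} = - \frac{\sqrt{2 U}}{2} = - \frac{\sqrt{2} \sqrt{U}}{2}$)
$s{\left(o,d \right)} = - 5 d$
$\frac{1}{J{\left(s{\left(W{\left(2 \right)},15 \right)},-278 \right)} + 70329} = \frac{1}{140 + 70329} = \frac{1}{70469}$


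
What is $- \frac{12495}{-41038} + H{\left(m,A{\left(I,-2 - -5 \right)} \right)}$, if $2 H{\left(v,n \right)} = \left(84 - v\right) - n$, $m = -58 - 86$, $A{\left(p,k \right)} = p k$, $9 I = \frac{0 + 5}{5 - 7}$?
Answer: $\frac{1661621}{14484} \approx 114.72$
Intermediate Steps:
$I = - \frac{5}{18}$ ($I = \frac{\left(0 + 5\right) \frac{1}{5 - 7}}{9} = \frac{5 \frac{1}{-2}}{9} = \frac{5 \left(- \frac{1}{2}\right)}{9} = \frac{1}{9} \left(- \frac{5}{2}\right) = - \frac{5}{18} \approx -0.27778$)
$A{\left(p,k \right)} = k p$
$m = -144$ ($m = -58 - 86 = -144$)
$H{\left(v,n \right)} = 42 - \frac{n}{2} - \frac{v}{2}$ ($H{\left(v,n \right)} = \frac{\left(84 - v\right) - n}{2} = \frac{84 - n - v}{2} = 42 - \frac{n}{2} - \frac{v}{2}$)
$- \frac{12495}{-41038} + H{\left(m,A{\left(I,-2 - -5 \right)} \right)} = - \frac{12495}{-41038} - \left(-114 + \frac{1}{2} \left(-2 - -5\right) \left(- \frac{5}{18}\right)\right) = \left(-12495\right) \left(- \frac{1}{41038}\right) + \left(42 - \frac{\left(-2 + 5\right) \left(- \frac{5}{18}\right)}{2} + 72\right) = \frac{735}{2414} + \left(42 - \frac{3 \left(- \frac{5}{18}\right)}{2} + 72\right) = \frac{735}{2414} + \left(42 - - \frac{5}{12} + 72\right) = \frac{735}{2414} + \left(42 + \frac{5}{12} + 72\right) = \frac{735}{2414} + \frac{1373}{12} = \frac{1661621}{14484}$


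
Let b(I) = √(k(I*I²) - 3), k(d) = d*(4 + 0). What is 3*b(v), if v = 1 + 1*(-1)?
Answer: 3*I*√3 ≈ 5.1962*I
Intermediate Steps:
k(d) = 4*d (k(d) = d*4 = 4*d)
v = 0 (v = 1 - 1 = 0)
b(I) = √(-3 + 4*I³) (b(I) = √(4*(I*I²) - 3) = √(4*I³ - 3) = √(-3 + 4*I³))
3*b(v) = 3*√(-3 + 4*0³) = 3*√(-3 + 4*0) = 3*√(-3 + 0) = 3*√(-3) = 3*(I*√3) = 3*I*√3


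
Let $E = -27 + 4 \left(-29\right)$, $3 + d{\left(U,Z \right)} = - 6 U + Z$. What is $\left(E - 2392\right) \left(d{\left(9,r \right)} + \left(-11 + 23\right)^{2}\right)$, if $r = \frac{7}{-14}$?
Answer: $- \frac{438555}{2} \approx -2.1928 \cdot 10^{5}$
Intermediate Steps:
$r = - \frac{1}{2}$ ($r = 7 \left(- \frac{1}{14}\right) = - \frac{1}{2} \approx -0.5$)
$d{\left(U,Z \right)} = -3 + Z - 6 U$ ($d{\left(U,Z \right)} = -3 - \left(- Z + 6 U\right) = -3 + Z - 6 U$)
$E = -143$ ($E = -27 - 116 = -143$)
$\left(E - 2392\right) \left(d{\left(9,r \right)} + \left(-11 + 23\right)^{2}\right) = \left(-143 - 2392\right) \left(\left(-3 - \frac{1}{2} - 54\right) + \left(-11 + 23\right)^{2}\right) = - 2535 \left(\left(-3 - \frac{1}{2} - 54\right) + 12^{2}\right) = - 2535 \left(- \frac{115}{2} + 144\right) = \left(-2535\right) \frac{173}{2} = - \frac{438555}{2}$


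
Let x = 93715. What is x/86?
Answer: 93715/86 ≈ 1089.7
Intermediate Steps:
x/86 = 93715/86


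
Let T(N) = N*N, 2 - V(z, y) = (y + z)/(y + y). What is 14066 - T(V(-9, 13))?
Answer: 2376578/169 ≈ 14063.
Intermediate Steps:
V(z, y) = 2 - (y + z)/(2*y) (V(z, y) = 2 - (y + z)/(y + y) = 2 - (y + z)/(2*y))
T(N) = N²
14066 - T(V(-9, 13)) = 14066 - ((½)*(-1*(-9) + 3*13)/13)² = 14066 - ((½)*(1/13)*(9 + 39))² = 14066 - ((½)*(1/13)*48)² = 14066 - (24/13)² = 14066 - 1*576/169 = 14066 - 576/169 = 2376578/169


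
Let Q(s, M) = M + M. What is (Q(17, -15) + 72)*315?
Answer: 13230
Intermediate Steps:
Q(s, M) = 2*M
(Q(17, -15) + 72)*315 = (2*(-15) + 72)*315 = (-30 + 72)*315 = 42*315 = 13230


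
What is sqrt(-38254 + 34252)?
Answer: I*sqrt(4002) ≈ 63.261*I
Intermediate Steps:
sqrt(-38254 + 34252) = sqrt(-4002) = I*sqrt(4002)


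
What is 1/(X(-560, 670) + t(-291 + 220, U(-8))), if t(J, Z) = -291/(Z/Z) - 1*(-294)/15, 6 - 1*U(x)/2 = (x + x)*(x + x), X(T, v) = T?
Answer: -5/4157 ≈ -0.0012028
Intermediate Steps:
U(x) = 12 - 8*x² (U(x) = 12 - 2*(x + x)*(x + x) = 12 - 2*2*x*2*x = 12 - 8*x²)
t(J, Z) = -1357/5 (t(J, Z) = -291/1 + 294*(1/15) = -291*1 + 98/5 = -291 + 98/5 = -1357/5)
1/(X(-560, 670) + t(-291 + 220, U(-8))) = 1/(-560 - 1357/5) = 1/(-4157/5) = -5/4157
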